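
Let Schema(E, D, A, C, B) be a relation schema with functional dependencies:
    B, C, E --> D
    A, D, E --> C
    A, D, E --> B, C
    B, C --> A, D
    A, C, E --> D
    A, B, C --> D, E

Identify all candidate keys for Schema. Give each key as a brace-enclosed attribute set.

{A, C, E}, {A, D, E}, {B, C}

{B, C} is a candidate key since {B, C}⁺ = {A, B, C, D, E} covers every attribute.
{A, C, E} is a candidate key since {A, C, E}⁺ = {A, B, C, D, E} covers every attribute.
{A, D, E} is a candidate key since {A, D, E}⁺ = {A, B, C, D, E} covers every attribute.
No proper subset of any of these is a key, and no other minimal superkey exists.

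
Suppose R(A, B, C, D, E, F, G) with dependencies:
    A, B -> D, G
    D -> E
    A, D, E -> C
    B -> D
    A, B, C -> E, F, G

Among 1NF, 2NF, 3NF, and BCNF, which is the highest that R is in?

1NF

Candidate key: {A, B}. Prime attributes: {A, B}.
D -> E breaks BCNF: {D}⁺ = {D, E}, so {D} is not a superkey.
Because {E} is non-prime and the left side of D -> E is not a superkey, the relation is not in 3NF.
The proper key subset {B} of {A, B} determines non-prime {D, E}, so the relation is not even in 2NF.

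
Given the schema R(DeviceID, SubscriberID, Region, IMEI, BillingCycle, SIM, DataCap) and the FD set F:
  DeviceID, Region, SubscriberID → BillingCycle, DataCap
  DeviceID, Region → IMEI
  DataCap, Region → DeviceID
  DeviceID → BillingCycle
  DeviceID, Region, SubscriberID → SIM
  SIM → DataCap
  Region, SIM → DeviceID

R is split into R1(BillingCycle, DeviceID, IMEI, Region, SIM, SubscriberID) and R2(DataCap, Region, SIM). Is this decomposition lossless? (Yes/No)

Yes

Common attributes: {Region, SIM}; their closure is {BillingCycle, DataCap, DeviceID, IMEI, Region, SIM}.
R2 is contained in that closure, so R1 ∩ R2 → R2 holds and the join is lossless.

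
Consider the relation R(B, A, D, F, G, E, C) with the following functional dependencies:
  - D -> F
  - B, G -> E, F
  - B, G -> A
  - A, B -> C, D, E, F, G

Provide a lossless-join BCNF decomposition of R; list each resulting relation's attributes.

{A, B, C, D, E, G}; {D, F}

Candidate keys of the original relation: {A, B}, {B, G}.
{A, B, C, D, E, F, G}: {D} determines {D, F} here but is not a superkey — split on D -> F, giving {D, F} and {A, B, C, D, E, G}.
{D, F} is in BCNF.
{A, B, C, D, E, G} is in BCNF.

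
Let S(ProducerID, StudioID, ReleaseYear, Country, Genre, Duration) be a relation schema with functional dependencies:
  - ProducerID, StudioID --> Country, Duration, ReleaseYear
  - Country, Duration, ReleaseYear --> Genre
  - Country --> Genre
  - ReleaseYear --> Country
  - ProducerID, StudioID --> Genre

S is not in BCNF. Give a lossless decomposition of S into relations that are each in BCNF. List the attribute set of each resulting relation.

{Country, Genre}; {Country, ReleaseYear}; {Duration, ProducerID, ReleaseYear, StudioID}

Candidate key of the original relation: {ProducerID, StudioID}.
Within {Country, Duration, Genre, ProducerID, ReleaseYear, StudioID}: {Country, Duration, ReleaseYear}⁺ ∩ {Country, Duration, Genre, ProducerID, ReleaseYear, StudioID} = {Country, Duration, Genre, ReleaseYear}, not the whole set, so Country, Duration, ReleaseYear --> Genre violates BCNF; decompose into {Country, Duration, Genre, ReleaseYear} and {Country, Duration, ProducerID, ReleaseYear, StudioID}.
Within {Country, Duration, Genre, ReleaseYear}: {Country}⁺ ∩ {Country, Duration, Genre, ReleaseYear} = {Country, Genre}, not the whole set, so Country --> Genre violates BCNF; decompose into {Country, Genre} and {Country, Duration, ReleaseYear}.
{Country, Genre} has no BCNF violation.
Within {Country, Duration, ReleaseYear}: {ReleaseYear}⁺ ∩ {Country, Duration, ReleaseYear} = {Country, ReleaseYear}, not the whole set, so ReleaseYear --> Country violates BCNF; decompose into {Country, ReleaseYear} and {Duration, ReleaseYear}.
{Country, ReleaseYear} has no BCNF violation.
{Duration, ReleaseYear} has no BCNF violation.
Within {Country, Duration, ProducerID, ReleaseYear, StudioID}: {ReleaseYear}⁺ ∩ {Country, Duration, ProducerID, ReleaseYear, StudioID} = {Country, ReleaseYear}, not the whole set, so ReleaseYear --> Country violates BCNF; decompose into {Country, ReleaseYear} and {Duration, ProducerID, ReleaseYear, StudioID}.
{Country, ReleaseYear} has no BCNF violation.
{Duration, ProducerID, ReleaseYear, StudioID} has no BCNF violation.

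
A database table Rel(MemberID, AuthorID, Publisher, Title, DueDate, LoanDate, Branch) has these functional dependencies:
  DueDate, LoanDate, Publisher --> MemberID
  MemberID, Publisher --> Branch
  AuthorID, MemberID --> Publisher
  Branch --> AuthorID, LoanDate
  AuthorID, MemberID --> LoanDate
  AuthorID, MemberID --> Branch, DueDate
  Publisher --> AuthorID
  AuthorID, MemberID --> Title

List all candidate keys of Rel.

{AuthorID, MemberID}⁺ = {AuthorID, Branch, DueDate, LoanDate, MemberID, Publisher, Title}, which is every attribute, so {AuthorID, MemberID} is a candidate key.
{Branch, MemberID}⁺ = {AuthorID, Branch, DueDate, LoanDate, MemberID, Publisher, Title}, which is every attribute, so {Branch, MemberID} is a candidate key.
{MemberID, Publisher}⁺ = {AuthorID, Branch, DueDate, LoanDate, MemberID, Publisher, Title}, which is every attribute, so {MemberID, Publisher} is a candidate key.
{Branch, DueDate, Publisher}⁺ = {AuthorID, Branch, DueDate, LoanDate, MemberID, Publisher, Title}, which is every attribute, so {Branch, DueDate, Publisher} is a candidate key.
{DueDate, LoanDate, Publisher}⁺ = {AuthorID, Branch, DueDate, LoanDate, MemberID, Publisher, Title}, which is every attribute, so {DueDate, LoanDate, Publisher} is a candidate key.
No proper subset of any of these is a key, and no other minimal superkey exists.

{AuthorID, MemberID}, {Branch, DueDate, Publisher}, {Branch, MemberID}, {DueDate, LoanDate, Publisher}, {MemberID, Publisher}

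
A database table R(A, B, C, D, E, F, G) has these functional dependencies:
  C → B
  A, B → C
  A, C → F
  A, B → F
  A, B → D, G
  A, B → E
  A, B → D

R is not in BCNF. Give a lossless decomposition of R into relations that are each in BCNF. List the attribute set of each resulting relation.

{A, C, D, E, F, G}; {B, C}

Candidate keys of the original relation: {A, B}, {A, C}.
{A, B, C, D, E, F, G}: {C} determines {B, C} here but is not a superkey — split on C → B, giving {B, C} and {A, C, D, E, F, G}.
{B, C}: every determinant is a superkey — BCNF.
{A, C, D, E, F, G}: every determinant is a superkey — BCNF.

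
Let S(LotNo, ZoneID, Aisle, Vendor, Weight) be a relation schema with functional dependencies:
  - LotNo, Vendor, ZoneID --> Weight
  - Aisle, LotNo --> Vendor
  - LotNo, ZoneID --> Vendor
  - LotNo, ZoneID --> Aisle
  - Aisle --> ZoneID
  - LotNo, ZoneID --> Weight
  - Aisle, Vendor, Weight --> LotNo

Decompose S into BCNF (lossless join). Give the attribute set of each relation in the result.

Candidate keys of the original relation: {Aisle, LotNo}, {Aisle, Vendor, Weight}, {LotNo, ZoneID}.
{Aisle, LotNo, Vendor, Weight, ZoneID}: {Aisle} determines {Aisle, ZoneID} here but is not a superkey — split on Aisle --> ZoneID, giving {Aisle, ZoneID} and {Aisle, LotNo, Vendor, Weight}.
{Aisle, ZoneID} is in BCNF.
{Aisle, LotNo, Vendor, Weight} is in BCNF.

{Aisle, LotNo, Vendor, Weight}; {Aisle, ZoneID}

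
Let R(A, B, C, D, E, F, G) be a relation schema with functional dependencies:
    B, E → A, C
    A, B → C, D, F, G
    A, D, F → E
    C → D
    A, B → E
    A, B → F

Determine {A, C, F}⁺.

Start with {A, C, F}.
C → D applies; add {D} → now {A, C, D, F}.
A, D, F → E applies; add {E} → now {A, C, D, E, F}.
No further FD applies.

{A, C, D, E, F}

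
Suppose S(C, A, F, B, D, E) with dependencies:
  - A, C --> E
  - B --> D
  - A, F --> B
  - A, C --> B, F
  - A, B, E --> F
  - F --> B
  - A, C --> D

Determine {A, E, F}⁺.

Start with {A, E, F}.
A, F --> B applies; add {B} → now {A, B, E, F}.
B --> D applies; add {D} → now {A, B, D, E, F}.
No further FD applies.

{A, B, D, E, F}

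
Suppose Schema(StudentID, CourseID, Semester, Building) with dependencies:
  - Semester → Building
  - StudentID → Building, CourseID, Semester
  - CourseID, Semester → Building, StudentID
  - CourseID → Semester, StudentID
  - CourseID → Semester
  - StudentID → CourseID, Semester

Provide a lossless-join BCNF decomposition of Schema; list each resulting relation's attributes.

Candidate keys of the original relation: {CourseID}, {StudentID}.
{Building, CourseID, Semester, StudentID}: {Semester} determines {Building, Semester} here but is not a superkey — split on Semester → Building, giving {Building, Semester} and {CourseID, Semester, StudentID}.
{Building, Semester} is in BCNF.
{CourseID, Semester, StudentID} is in BCNF.

{Building, Semester}; {CourseID, Semester, StudentID}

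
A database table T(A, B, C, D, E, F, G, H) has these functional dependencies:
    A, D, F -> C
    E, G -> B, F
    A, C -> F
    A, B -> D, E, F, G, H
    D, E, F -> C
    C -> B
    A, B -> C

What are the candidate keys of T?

{A} never appears on the right of any FD, so every key must include it.
Closure of {A, B} is {A, B, C, D, E, F, G, H}, the whole schema; {A, B} is a candidate key.
Closure of {A, C} is {A, B, C, D, E, F, G, H}, the whole schema; {A, C} is a candidate key.
Closure of {A, D, F} is {A, B, C, D, E, F, G, H}, the whole schema; {A, D, F} is a candidate key.
Closure of {A, E, G} is {A, B, C, D, E, F, G, H}, the whole schema; {A, E, G} is a candidate key.
Any other superkey properly contains one of these, so there are no further candidate keys.

{A, B}, {A, C}, {A, D, F}, {A, E, G}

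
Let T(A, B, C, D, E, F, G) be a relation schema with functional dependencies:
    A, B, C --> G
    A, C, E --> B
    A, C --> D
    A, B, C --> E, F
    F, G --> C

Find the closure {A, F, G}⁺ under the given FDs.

Start with {A, F, G}.
F, G --> C applies; add {C} → now {A, C, F, G}.
A, C --> D applies; add {D} → now {A, C, D, F, G}.
No further FD applies.

{A, C, D, F, G}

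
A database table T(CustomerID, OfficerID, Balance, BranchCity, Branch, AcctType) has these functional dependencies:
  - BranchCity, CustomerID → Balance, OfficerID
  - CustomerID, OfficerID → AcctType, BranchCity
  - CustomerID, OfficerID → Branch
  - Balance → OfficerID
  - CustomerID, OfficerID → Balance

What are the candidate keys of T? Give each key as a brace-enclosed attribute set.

{Balance, CustomerID}, {BranchCity, CustomerID}, {CustomerID, OfficerID}

{CustomerID} never appears on the right of any FD, so every key must include it.
{Balance, CustomerID} is a candidate key since {Balance, CustomerID}⁺ = {AcctType, Balance, Branch, BranchCity, CustomerID, OfficerID} covers every attribute.
{BranchCity, CustomerID} is a candidate key since {BranchCity, CustomerID}⁺ = {AcctType, Balance, Branch, BranchCity, CustomerID, OfficerID} covers every attribute.
{CustomerID, OfficerID} is a candidate key since {CustomerID, OfficerID}⁺ = {AcctType, Balance, Branch, BranchCity, CustomerID, OfficerID} covers every attribute.
Any other superkey properly contains one of these, so there are no further candidate keys.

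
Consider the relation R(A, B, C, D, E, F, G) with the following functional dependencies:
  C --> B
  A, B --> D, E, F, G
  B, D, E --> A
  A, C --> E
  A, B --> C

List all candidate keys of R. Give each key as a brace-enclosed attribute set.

{A, B}, {A, C}, {B, D, E}, {C, D, E}

{A, B}⁺ = {A, B, C, D, E, F, G} — all of the relation — so {A, B} is a candidate key.
{A, C}⁺ = {A, B, C, D, E, F, G} — all of the relation — so {A, C} is a candidate key.
{B, D, E}⁺ = {A, B, C, D, E, F, G} — all of the relation — so {B, D, E} is a candidate key.
{C, D, E}⁺ = {A, B, C, D, E, F, G} — all of the relation — so {C, D, E} is a candidate key.
Any other superkey properly contains one of these, so there are no further candidate keys.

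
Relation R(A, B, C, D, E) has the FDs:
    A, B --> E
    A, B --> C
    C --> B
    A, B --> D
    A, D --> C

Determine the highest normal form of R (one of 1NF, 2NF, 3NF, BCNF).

3NF

Candidate keys: {A, B}, {A, C}, {A, D}. Prime attributes: {A, B, C, D}.
C --> B breaks BCNF: {C}⁺ = {B, C}, so {C} is not a superkey.
But every attribute on its right side ({B}) is prime, and the same holds for every other non-superkey FD, so 3NF still holds.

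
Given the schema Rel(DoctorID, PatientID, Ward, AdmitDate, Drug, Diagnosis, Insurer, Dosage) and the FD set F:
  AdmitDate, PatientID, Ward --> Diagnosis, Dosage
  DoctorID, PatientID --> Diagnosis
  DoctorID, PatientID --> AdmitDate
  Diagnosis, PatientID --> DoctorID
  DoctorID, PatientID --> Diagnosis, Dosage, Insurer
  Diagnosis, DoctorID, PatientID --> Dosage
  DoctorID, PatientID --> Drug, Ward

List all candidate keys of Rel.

{AdmitDate, PatientID, Ward}, {Diagnosis, PatientID}, {DoctorID, PatientID}

No FD produces {PatientID}, so it must be in every candidate key.
{Diagnosis, PatientID}⁺ = {AdmitDate, Diagnosis, DoctorID, Dosage, Drug, Insurer, PatientID, Ward}, which is every attribute, so {Diagnosis, PatientID} is a candidate key.
{DoctorID, PatientID}⁺ = {AdmitDate, Diagnosis, DoctorID, Dosage, Drug, Insurer, PatientID, Ward}, which is every attribute, so {DoctorID, PatientID} is a candidate key.
{AdmitDate, PatientID, Ward}⁺ = {AdmitDate, Diagnosis, DoctorID, Dosage, Drug, Insurer, PatientID, Ward}, which is every attribute, so {AdmitDate, PatientID, Ward} is a candidate key.
Any other superkey properly contains one of these, so there are no further candidate keys.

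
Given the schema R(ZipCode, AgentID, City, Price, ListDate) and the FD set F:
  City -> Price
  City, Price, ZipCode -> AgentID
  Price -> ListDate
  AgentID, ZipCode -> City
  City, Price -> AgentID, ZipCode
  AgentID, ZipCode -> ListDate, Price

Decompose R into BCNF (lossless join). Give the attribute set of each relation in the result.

Candidate keys of the original relation: {AgentID, ZipCode}, {City}.
In {AgentID, City, ListDate, Price, ZipCode}, {Price} is not a superkey ({Price}⁺ restricted to this set is {ListDate, Price}), so split on Price -> ListDate into {ListDate, Price} and {AgentID, City, Price, ZipCode}.
{ListDate, Price} has no BCNF violation.
{AgentID, City, Price, ZipCode} has no BCNF violation.

{AgentID, City, Price, ZipCode}; {ListDate, Price}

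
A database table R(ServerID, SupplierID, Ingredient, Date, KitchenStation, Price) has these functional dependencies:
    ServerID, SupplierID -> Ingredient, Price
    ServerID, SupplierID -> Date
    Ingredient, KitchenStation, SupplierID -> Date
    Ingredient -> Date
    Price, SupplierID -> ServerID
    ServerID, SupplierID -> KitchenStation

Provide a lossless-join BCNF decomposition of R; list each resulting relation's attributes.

{Date, Ingredient}; {Ingredient, KitchenStation, Price, ServerID, SupplierID}

Candidate keys of the original relation: {Price, SupplierID}, {ServerID, SupplierID}.
{Date, Ingredient, KitchenStation, Price, ServerID, SupplierID}: {Ingredient, KitchenStation, SupplierID} determines {Date, Ingredient, KitchenStation, SupplierID} here but is not a superkey — split on Ingredient, KitchenStation, SupplierID -> Date, giving {Date, Ingredient, KitchenStation, SupplierID} and {Ingredient, KitchenStation, Price, ServerID, SupplierID}.
{Date, Ingredient, KitchenStation, SupplierID}: {Ingredient} determines {Date, Ingredient} here but is not a superkey — split on Ingredient -> Date, giving {Date, Ingredient} and {Ingredient, KitchenStation, SupplierID}.
{Date, Ingredient} has no BCNF violation.
{Ingredient, KitchenStation, SupplierID} has no BCNF violation.
{Ingredient, KitchenStation, Price, ServerID, SupplierID} has no BCNF violation.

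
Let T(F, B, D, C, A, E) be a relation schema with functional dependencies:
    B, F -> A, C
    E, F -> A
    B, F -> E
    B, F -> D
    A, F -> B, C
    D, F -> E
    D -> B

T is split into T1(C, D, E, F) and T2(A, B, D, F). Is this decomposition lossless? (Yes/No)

Yes

T1 ∩ T2 = {D, F}; its closure under F is {A, B, C, D, E, F}.
T1 is contained in that closure, so T1 ∩ T2 -> T1 holds and the join is lossless.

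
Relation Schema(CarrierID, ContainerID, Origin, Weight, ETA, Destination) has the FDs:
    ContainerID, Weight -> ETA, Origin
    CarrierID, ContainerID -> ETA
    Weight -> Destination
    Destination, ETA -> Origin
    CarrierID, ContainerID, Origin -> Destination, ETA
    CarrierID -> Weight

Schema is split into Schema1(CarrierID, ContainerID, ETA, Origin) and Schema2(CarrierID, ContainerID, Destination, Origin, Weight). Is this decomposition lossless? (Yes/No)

Schema1 ∩ Schema2 = {CarrierID, ContainerID, Origin}; its closure under F is {CarrierID, ContainerID, Destination, ETA, Origin, Weight}.
Schema1 is contained in that closure, so Schema1 ∩ Schema2 -> Schema1 holds and the join is lossless.

Yes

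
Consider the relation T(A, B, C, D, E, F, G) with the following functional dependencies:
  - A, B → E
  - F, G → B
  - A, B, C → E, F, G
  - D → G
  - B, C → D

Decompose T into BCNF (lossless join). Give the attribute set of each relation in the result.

Candidate keys of the original relation: {A, B, C}, {A, C, D, F}, {A, C, F, G}.
{A, B, C, D, E, F, G}: {A, B} determines {A, B, E} here but is not a superkey — split on A, B → E, giving {A, B, E} and {A, B, C, D, F, G}.
{A, B, E} has no BCNF violation.
{A, B, C, D, F, G}: {F, G} determines {B, F, G} here but is not a superkey — split on F, G → B, giving {B, F, G} and {A, C, D, F, G}.
{B, F, G} has no BCNF violation.
{A, C, D, F, G}: {D} determines {D, G} here but is not a superkey — split on D → G, giving {D, G} and {A, C, D, F}.
{D, G} has no BCNF violation.
{A, C, D, F} has no BCNF violation.

{A, B, E}; {A, C, D, F}; {B, F, G}; {D, G}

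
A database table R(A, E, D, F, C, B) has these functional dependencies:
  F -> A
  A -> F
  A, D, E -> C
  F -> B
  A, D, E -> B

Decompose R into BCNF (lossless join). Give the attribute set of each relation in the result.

{A, B, F}; {C, D, E, F}

Candidate keys of the original relation: {A, D, E}, {D, E, F}.
In {A, B, C, D, E, F}, {F} is not a superkey ({F}⁺ restricted to this set is {A, B, F}), so split on F -> A, B into {A, B, F} and {C, D, E, F}.
{A, B, F}: every determinant is a superkey — BCNF.
{C, D, E, F}: every determinant is a superkey — BCNF.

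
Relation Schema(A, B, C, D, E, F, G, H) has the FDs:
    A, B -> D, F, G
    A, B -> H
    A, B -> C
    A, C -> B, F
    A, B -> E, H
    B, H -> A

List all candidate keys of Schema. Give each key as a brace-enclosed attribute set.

Closure of {A, B} is {A, B, C, D, E, F, G, H}, the whole schema; {A, B} is a candidate key.
Closure of {A, C} is {A, B, C, D, E, F, G, H}, the whole schema; {A, C} is a candidate key.
Closure of {B, H} is {A, B, C, D, E, F, G, H}, the whole schema; {B, H} is a candidate key.
No proper subset of any of these is a key, and no other minimal superkey exists.

{A, B}, {A, C}, {B, H}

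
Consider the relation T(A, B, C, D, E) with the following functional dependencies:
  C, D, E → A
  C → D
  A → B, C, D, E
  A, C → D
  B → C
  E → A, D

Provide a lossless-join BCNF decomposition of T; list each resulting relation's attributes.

Candidate keys of the original relation: {A}, {E}.
{A, B, C, D, E}: {C} determines {C, D} here but is not a superkey — split on C → D, giving {C, D} and {A, B, C, E}.
{C, D} has no BCNF violation.
{A, B, C, E}: {B} determines {B, C} here but is not a superkey — split on B → C, giving {B, C} and {A, B, E}.
{B, C} has no BCNF violation.
{A, B, E} has no BCNF violation.

{A, B, E}; {B, C}; {C, D}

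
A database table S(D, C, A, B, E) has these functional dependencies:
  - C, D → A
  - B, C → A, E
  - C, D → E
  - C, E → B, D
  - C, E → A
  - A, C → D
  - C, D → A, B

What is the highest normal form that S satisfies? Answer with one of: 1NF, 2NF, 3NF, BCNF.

Candidate keys: {A, C}, {B, C}, {C, D}, {C, E}. Prime attributes: {A, B, C, D, E}.
The left-hand side of every FD is a superkey, so BCNF is satisfied.

BCNF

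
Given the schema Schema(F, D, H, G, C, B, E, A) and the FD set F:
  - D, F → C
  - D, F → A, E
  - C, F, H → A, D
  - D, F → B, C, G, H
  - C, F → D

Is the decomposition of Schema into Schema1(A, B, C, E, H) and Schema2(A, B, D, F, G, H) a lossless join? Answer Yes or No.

Schema1 ∩ Schema2 = {A, B, H}; its closure under F is {A, B, H}.
The closure covers neither Schema1 nor Schema2 entirely; the join is not lossless.

No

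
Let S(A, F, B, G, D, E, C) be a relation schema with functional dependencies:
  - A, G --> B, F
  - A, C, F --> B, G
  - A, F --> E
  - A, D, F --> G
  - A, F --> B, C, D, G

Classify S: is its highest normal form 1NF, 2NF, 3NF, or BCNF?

Candidate keys: {A, F}, {A, G}. Prime attributes: {A, F, G}.
Every FD has a superkey on the left, so the relation is in BCNF.

BCNF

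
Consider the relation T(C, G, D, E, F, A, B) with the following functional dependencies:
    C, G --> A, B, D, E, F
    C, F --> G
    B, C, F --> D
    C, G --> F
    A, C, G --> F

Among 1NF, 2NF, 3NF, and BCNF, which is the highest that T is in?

Candidate keys: {C, F}, {C, G}. Prime attributes: {C, F, G}.
Each dependency's left side is a superkey — BCNF holds.

BCNF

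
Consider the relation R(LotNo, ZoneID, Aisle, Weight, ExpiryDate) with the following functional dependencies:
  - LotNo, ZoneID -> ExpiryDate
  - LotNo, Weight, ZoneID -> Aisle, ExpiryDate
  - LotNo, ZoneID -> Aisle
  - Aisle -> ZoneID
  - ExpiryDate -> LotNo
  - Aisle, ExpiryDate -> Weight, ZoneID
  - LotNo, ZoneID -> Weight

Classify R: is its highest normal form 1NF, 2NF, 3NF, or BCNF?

3NF

Candidate keys: {Aisle, ExpiryDate}, {Aisle, LotNo}, {ExpiryDate, ZoneID}, {LotNo, ZoneID}. Prime attributes: {Aisle, ExpiryDate, LotNo, ZoneID}.
Aisle -> ZoneID: {Aisle}⁺ = {Aisle, ZoneID}, which is not all of the attributes, so the left side is not a superkey — BCNF is violated.
Its right-hand attributes {ZoneID} are all prime, as are those of every other non-superkey FD — the relation is in 3NF.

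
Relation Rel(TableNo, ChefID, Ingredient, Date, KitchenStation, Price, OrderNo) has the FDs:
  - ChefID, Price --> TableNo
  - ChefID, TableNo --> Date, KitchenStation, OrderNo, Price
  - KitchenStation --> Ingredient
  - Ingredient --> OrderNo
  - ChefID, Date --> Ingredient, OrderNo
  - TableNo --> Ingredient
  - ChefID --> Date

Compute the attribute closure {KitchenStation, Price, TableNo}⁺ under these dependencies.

{Ingredient, KitchenStation, OrderNo, Price, TableNo}

Start with {KitchenStation, Price, TableNo}.
KitchenStation --> Ingredient applies; add {Ingredient} → now {Ingredient, KitchenStation, Price, TableNo}.
Ingredient --> OrderNo applies; add {OrderNo} → now {Ingredient, KitchenStation, OrderNo, Price, TableNo}.
No further FD applies.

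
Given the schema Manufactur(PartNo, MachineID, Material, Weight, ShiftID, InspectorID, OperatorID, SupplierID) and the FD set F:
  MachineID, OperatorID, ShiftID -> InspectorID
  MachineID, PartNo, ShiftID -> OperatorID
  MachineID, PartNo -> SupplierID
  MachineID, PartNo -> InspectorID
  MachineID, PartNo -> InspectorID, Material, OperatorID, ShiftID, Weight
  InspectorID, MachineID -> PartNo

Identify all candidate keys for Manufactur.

Attributes never on any right-hand side: {MachineID} — every candidate key must contain it.
{InspectorID, MachineID} is a candidate key since {InspectorID, MachineID}⁺ = {InspectorID, MachineID, Material, OperatorID, PartNo, ShiftID, SupplierID, Weight} covers every attribute.
{MachineID, PartNo} is a candidate key since {MachineID, PartNo}⁺ = {InspectorID, MachineID, Material, OperatorID, PartNo, ShiftID, SupplierID, Weight} covers every attribute.
{MachineID, OperatorID, ShiftID} is a candidate key since {MachineID, OperatorID, ShiftID}⁺ = {InspectorID, MachineID, Material, OperatorID, PartNo, ShiftID, SupplierID, Weight} covers every attribute.
No proper subset of any of these is a key, and no other minimal superkey exists.

{InspectorID, MachineID}, {MachineID, OperatorID, ShiftID}, {MachineID, PartNo}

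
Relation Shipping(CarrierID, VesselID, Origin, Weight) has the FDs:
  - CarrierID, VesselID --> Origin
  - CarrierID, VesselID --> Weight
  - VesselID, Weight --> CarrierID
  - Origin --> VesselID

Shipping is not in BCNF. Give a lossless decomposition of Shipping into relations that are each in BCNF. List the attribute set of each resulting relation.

{CarrierID, Origin, Weight}; {Origin, VesselID}

Candidate keys of the original relation: {CarrierID, Origin}, {CarrierID, VesselID}, {Origin, Weight}, {VesselID, Weight}.
Within {CarrierID, Origin, VesselID, Weight}: {Origin}⁺ ∩ {CarrierID, Origin, VesselID, Weight} = {Origin, VesselID}, not the whole set, so Origin --> VesselID violates BCNF; decompose into {Origin, VesselID} and {CarrierID, Origin, Weight}.
{Origin, VesselID}: every determinant is a superkey — BCNF.
{CarrierID, Origin, Weight}: every determinant is a superkey — BCNF.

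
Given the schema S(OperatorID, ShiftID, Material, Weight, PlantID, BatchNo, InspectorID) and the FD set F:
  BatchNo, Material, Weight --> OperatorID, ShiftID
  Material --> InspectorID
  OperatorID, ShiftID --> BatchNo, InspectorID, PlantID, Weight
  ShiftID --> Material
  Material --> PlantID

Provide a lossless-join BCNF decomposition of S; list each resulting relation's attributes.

{BatchNo, OperatorID, ShiftID, Weight}; {InspectorID, Material, PlantID}; {Material, ShiftID}

Candidate keys of the original relation: {BatchNo, Material, Weight}, {BatchNo, ShiftID, Weight}, {OperatorID, ShiftID}.
Within {BatchNo, InspectorID, Material, OperatorID, PlantID, ShiftID, Weight}: {Material}⁺ ∩ {BatchNo, InspectorID, Material, OperatorID, PlantID, ShiftID, Weight} = {InspectorID, Material, PlantID}, not the whole set, so Material --> InspectorID, PlantID violates BCNF; decompose into {InspectorID, Material, PlantID} and {BatchNo, Material, OperatorID, ShiftID, Weight}.
{InspectorID, Material, PlantID} is in BCNF.
Within {BatchNo, Material, OperatorID, ShiftID, Weight}: {ShiftID}⁺ ∩ {BatchNo, Material, OperatorID, ShiftID, Weight} = {Material, ShiftID}, not the whole set, so ShiftID --> Material violates BCNF; decompose into {Material, ShiftID} and {BatchNo, OperatorID, ShiftID, Weight}.
{Material, ShiftID} is in BCNF.
{BatchNo, OperatorID, ShiftID, Weight} is in BCNF.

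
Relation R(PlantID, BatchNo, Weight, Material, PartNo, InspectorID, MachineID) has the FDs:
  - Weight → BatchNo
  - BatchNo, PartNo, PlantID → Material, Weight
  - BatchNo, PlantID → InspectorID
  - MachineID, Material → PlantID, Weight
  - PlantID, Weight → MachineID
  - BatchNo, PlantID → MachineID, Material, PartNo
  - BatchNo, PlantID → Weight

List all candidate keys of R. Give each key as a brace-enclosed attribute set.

{BatchNo, PlantID}, {MachineID, Material}, {PlantID, Weight}

{BatchNo, PlantID} is a candidate key since {BatchNo, PlantID}⁺ = {BatchNo, InspectorID, MachineID, Material, PartNo, PlantID, Weight} covers every attribute.
{MachineID, Material} is a candidate key since {MachineID, Material}⁺ = {BatchNo, InspectorID, MachineID, Material, PartNo, PlantID, Weight} covers every attribute.
{PlantID, Weight} is a candidate key since {PlantID, Weight}⁺ = {BatchNo, InspectorID, MachineID, Material, PartNo, PlantID, Weight} covers every attribute.
These are minimal and exhaustive — every other superkey contains one of them.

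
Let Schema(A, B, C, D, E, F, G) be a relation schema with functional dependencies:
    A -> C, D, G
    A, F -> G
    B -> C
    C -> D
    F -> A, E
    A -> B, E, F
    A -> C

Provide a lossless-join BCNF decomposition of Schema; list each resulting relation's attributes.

Candidate keys of the original relation: {A}, {F}.
In {A, B, C, D, E, F, G}, {B} is not a superkey ({B}⁺ restricted to this set is {B, C, D}), so split on B -> C, D into {B, C, D} and {A, B, E, F, G}.
In {B, C, D}, {C} is not a superkey ({C}⁺ restricted to this set is {C, D}), so split on C -> D into {C, D} and {B, C}.
{C, D}: every determinant is a superkey — BCNF.
{B, C}: every determinant is a superkey — BCNF.
{A, B, E, F, G}: every determinant is a superkey — BCNF.

{A, B, E, F, G}; {B, C}; {C, D}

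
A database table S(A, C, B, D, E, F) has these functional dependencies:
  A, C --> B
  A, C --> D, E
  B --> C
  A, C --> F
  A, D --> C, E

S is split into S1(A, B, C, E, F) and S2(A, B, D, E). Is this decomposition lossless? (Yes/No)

Yes

The shared attributes are {A, B, E} and {A, B, E}⁺ = {A, B, C, D, E, F}.
S1 is contained in that closure, so S1 ∩ S2 --> S1 holds and the join is lossless.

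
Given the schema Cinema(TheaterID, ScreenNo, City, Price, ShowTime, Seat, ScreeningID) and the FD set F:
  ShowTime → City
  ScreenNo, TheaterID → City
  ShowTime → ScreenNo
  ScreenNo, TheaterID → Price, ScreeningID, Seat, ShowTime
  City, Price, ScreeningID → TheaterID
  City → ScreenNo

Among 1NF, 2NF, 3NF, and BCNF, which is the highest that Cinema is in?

3NF

Candidate keys: {City, Price, ScreeningID}, {City, TheaterID}, {Price, ScreeningID, ShowTime}, {ScreenNo, TheaterID}, {ShowTime, TheaterID}. Prime attributes: {City, Price, ScreenNo, ScreeningID, ShowTime, TheaterID}.
For ShowTime → City we have {ShowTime}⁺ = {City, ScreenNo, ShowTime}; {ShowTime} is not a superkey, so BCNF fails.
Its right-hand attributes {City} are all prime, as are those of every other non-superkey FD — the relation is in 3NF.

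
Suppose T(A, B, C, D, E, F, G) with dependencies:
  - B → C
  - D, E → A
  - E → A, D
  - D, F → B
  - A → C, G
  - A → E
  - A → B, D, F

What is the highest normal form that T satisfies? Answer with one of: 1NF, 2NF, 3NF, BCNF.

Candidate keys: {A}, {E}. Prime attributes: {A, E}.
B → C: {B}⁺ = {B, C}, which is not all of the attributes, so the left side is not a superkey — BCNF is violated.
Because {C} is non-prime and the left side of B → C is not a superkey, the relation is not in 3NF.
With only single-attribute keys there can be no partial dependency, so 2NF holds.

2NF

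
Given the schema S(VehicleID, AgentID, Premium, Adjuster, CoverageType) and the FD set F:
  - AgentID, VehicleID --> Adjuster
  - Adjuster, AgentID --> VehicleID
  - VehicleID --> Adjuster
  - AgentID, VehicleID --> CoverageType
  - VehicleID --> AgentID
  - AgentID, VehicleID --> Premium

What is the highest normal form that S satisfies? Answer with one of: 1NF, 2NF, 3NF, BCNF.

BCNF

Candidate keys: {Adjuster, AgentID}, {VehicleID}. Prime attributes: {Adjuster, AgentID, VehicleID}.
Every FD has a superkey on the left, so the relation is in BCNF.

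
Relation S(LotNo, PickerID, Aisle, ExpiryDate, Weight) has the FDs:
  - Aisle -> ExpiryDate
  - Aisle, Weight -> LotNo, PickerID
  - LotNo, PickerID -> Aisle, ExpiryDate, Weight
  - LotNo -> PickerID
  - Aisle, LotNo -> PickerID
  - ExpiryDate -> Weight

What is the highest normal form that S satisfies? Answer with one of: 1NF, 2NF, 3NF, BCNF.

Candidate keys: {Aisle}, {LotNo}. Prime attributes: {Aisle, LotNo}.
For ExpiryDate -> Weight we have {ExpiryDate}⁺ = {ExpiryDate, Weight}; {ExpiryDate} is not a superkey, so BCNF fails.
ExpiryDate -> Weight has non-prime {Weight} on the right and a non-superkey on the left, so 3NF fails.
Every candidate key is a single attribute, so no partial dependency is possible; 2NF holds.

2NF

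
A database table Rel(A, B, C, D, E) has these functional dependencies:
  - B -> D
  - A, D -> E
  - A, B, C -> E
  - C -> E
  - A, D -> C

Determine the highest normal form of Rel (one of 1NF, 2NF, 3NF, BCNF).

1NF

Candidate key: {A, B}. Prime attributes: {A, B}.
For B -> D we have {B}⁺ = {B, D}; {B} is not a superkey, so BCNF fails.
B -> D has non-prime {D} on the right and a non-superkey on the left, so 3NF fails.
The proper key subset {B} of {A, B} determines non-prime {D}, so the relation is not even in 2NF.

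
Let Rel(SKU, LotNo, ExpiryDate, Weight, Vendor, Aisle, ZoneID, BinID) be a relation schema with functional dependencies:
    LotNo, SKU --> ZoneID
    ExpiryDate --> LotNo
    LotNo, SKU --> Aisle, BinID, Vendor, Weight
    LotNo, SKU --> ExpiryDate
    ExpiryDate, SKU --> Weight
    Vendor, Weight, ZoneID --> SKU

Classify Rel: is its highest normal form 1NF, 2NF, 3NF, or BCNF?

Candidate keys: {ExpiryDate, SKU}, {ExpiryDate, Vendor, Weight, ZoneID}, {LotNo, SKU}, {LotNo, Vendor, Weight, ZoneID}. Prime attributes: {ExpiryDate, LotNo, SKU, Vendor, Weight, ZoneID}.
ExpiryDate --> LotNo breaks BCNF: {ExpiryDate}⁺ = {ExpiryDate, LotNo}, so {ExpiryDate} is not a superkey.
Its right-hand attributes {LotNo} are all prime, as are those of every other non-superkey FD — the relation is in 3NF.

3NF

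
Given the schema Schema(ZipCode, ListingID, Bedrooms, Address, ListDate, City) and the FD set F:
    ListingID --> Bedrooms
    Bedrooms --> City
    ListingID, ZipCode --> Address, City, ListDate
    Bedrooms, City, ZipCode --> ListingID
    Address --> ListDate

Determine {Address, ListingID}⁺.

{Address, Bedrooms, City, ListDate, ListingID}

Start with {Address, ListingID}.
ListingID --> Bedrooms applies; add {Bedrooms} → now {Address, Bedrooms, ListingID}.
Bedrooms --> City applies; add {City} → now {Address, Bedrooms, City, ListingID}.
Address --> ListDate applies; add {ListDate} → now {Address, Bedrooms, City, ListDate, ListingID}.
No further FD applies.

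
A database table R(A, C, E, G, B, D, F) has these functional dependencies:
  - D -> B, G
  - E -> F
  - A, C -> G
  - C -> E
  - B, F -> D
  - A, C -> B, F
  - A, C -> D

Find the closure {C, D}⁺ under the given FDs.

Start with {C, D}.
D -> B, G applies; add {B, G} → now {B, C, D, G}.
C -> E applies; add {E} → now {B, C, D, E, G}.
E -> F applies; add {F} → now {B, C, D, E, F, G}.
No further FD applies.

{B, C, D, E, F, G}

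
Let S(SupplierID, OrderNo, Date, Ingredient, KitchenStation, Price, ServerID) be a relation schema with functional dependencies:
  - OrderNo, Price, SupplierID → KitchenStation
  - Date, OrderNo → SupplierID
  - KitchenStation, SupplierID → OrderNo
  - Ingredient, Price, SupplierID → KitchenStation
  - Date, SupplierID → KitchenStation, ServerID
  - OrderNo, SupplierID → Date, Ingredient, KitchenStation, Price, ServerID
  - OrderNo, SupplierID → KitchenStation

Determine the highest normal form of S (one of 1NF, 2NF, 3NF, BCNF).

Candidate keys: {Date, OrderNo}, {Date, SupplierID}, {Ingredient, Price, SupplierID}, {KitchenStation, SupplierID}, {OrderNo, SupplierID}. Prime attributes: {Date, Ingredient, KitchenStation, OrderNo, Price, SupplierID}.
The left-hand side of every FD is a superkey, so BCNF is satisfied.

BCNF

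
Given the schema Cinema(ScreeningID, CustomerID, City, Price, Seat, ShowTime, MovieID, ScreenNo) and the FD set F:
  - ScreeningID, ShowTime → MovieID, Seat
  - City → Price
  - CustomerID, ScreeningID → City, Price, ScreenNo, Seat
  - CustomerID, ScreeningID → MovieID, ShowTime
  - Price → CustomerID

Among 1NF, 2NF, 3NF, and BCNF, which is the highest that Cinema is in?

Candidate keys: {City, ScreeningID}, {CustomerID, ScreeningID}, {Price, ScreeningID}. Prime attributes: {City, CustomerID, Price, ScreeningID}.
ScreeningID, ShowTime → MovieID, Seat: {ScreeningID, ShowTime}⁺ = {MovieID, ScreeningID, Seat, ShowTime}, which is not all of the attributes, so the left side is not a superkey — BCNF is violated.
ScreeningID, ShowTime → MovieID, Seat determines the non-prime attributes {MovieID, Seat} from a non-superkey — 3NF is violated.
No non-prime attribute depends on a proper subset of any candidate key, so 2NF holds.

2NF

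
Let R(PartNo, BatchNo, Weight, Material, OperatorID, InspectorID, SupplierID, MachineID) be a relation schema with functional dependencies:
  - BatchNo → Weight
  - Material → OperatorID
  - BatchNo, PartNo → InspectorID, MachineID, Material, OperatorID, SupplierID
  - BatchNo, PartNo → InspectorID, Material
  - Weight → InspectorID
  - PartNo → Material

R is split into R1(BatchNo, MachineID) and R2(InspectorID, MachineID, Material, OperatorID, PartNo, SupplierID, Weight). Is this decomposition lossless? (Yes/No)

No

The shared attributes are {MachineID} and {MachineID}⁺ = {MachineID}.
Neither R1 nor R2 is contained in that closure, so the decomposition is lossy.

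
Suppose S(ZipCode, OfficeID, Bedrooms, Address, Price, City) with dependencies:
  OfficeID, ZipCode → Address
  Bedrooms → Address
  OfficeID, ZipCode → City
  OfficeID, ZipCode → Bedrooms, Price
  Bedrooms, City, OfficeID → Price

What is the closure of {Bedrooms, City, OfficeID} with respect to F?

Start with {Bedrooms, City, OfficeID}.
Bedrooms → Address applies; add {Address} → now {Address, Bedrooms, City, OfficeID}.
Bedrooms, City, OfficeID → Price applies; add {Price} → now {Address, Bedrooms, City, OfficeID, Price}.
No further FD applies.

{Address, Bedrooms, City, OfficeID, Price}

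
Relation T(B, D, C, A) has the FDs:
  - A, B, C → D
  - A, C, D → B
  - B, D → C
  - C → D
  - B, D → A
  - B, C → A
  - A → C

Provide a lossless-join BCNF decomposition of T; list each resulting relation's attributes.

Candidate keys of the original relation: {A}, {B, C}, {B, D}.
{A, B, C, D}: {C} determines {C, D} here but is not a superkey — split on C → D, giving {C, D} and {A, B, C}.
{C, D}: every determinant is a superkey — BCNF.
{A, B, C}: every determinant is a superkey — BCNF.

{A, B, C}; {C, D}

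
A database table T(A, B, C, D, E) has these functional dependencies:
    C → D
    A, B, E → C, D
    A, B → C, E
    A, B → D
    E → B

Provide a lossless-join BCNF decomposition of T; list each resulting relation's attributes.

{A, C, E}; {B, E}; {C, D}

Candidate keys of the original relation: {A, B}, {A, E}.
In {A, B, C, D, E}, {C} is not a superkey ({C}⁺ restricted to this set is {C, D}), so split on C → D into {C, D} and {A, B, C, E}.
{C, D}: every determinant is a superkey — BCNF.
In {A, B, C, E}, {E} is not a superkey ({E}⁺ restricted to this set is {B, E}), so split on E → B into {B, E} and {A, C, E}.
{B, E}: every determinant is a superkey — BCNF.
{A, C, E}: every determinant is a superkey — BCNF.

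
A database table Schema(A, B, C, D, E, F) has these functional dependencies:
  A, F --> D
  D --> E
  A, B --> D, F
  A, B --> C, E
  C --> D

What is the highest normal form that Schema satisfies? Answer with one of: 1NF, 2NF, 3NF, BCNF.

2NF

Candidate key: {A, B}. Prime attributes: {A, B}.
A, F --> D breaks BCNF: {A, F}⁺ = {A, D, E, F}, so {A, F} is not a superkey.
Because {D} is non-prime and the left side of A, F --> D is not a superkey, the relation is not in 3NF.
No non-prime attribute depends on a proper subset of any candidate key, so 2NF holds.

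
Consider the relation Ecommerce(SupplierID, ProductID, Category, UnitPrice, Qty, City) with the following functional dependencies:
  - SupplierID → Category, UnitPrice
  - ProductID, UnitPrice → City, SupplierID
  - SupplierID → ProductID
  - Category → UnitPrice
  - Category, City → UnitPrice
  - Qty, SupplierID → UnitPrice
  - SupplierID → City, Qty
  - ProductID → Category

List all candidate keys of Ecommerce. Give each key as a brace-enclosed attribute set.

{ProductID} is a candidate key since {ProductID}⁺ = {Category, City, ProductID, Qty, SupplierID, UnitPrice} covers every attribute.
{SupplierID} is a candidate key since {SupplierID}⁺ = {Category, City, ProductID, Qty, SupplierID, UnitPrice} covers every attribute.
No proper subset of any of these is a key, and no other minimal superkey exists.

{ProductID}, {SupplierID}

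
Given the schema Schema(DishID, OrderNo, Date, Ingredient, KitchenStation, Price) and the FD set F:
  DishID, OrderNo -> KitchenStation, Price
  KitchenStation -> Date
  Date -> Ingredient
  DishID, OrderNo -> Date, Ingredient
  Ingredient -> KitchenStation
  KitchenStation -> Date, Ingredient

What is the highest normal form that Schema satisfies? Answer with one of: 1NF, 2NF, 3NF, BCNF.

2NF

Candidate key: {DishID, OrderNo}. Prime attributes: {DishID, OrderNo}.
For KitchenStation -> Date we have {KitchenStation}⁺ = {Date, Ingredient, KitchenStation}; {KitchenStation} is not a superkey, so BCNF fails.
KitchenStation -> Date determines the non-prime attribute {Date} from a non-superkey — 3NF is violated.
No non-prime attribute depends on a proper subset of any candidate key, so 2NF holds.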